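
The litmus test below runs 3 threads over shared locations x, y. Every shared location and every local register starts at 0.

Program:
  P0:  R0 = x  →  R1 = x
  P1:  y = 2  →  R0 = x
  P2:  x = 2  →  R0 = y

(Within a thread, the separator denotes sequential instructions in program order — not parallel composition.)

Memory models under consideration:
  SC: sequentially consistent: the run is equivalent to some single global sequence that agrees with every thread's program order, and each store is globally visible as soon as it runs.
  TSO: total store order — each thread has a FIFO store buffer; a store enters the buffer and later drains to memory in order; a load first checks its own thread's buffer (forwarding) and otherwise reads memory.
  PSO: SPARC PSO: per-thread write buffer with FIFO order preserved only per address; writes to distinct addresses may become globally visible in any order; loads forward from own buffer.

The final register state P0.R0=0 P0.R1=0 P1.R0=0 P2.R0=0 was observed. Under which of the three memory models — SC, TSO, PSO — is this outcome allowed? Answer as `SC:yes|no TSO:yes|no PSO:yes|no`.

SC:no TSO:yes PSO:yes

outcome vector order: (P0.R0,P0.R1,P1.R0,P2.R0)
SC (9): 0/0/0/2; 0/0/2/0; 0/0/2/2; 0/2/0/2; 0/2/2/0; 0/2/2/2; 2/2/0/2; 2/2/2/0; 2/2/2/2
TSO (12): 0/0/0/0; 0/0/0/2; 0/0/2/0; 0/0/2/2; 0/2/0/0; 0/2/0/2; 0/2/2/0; 0/2/2/2; 2/2/0/0; 2/2/0/2; 2/2/2/0; 2/2/2/2
PSO (12): 0/0/0/0; 0/0/0/2; 0/0/2/0; 0/0/2/2; 0/2/0/0; 0/2/0/2; 0/2/2/0; 0/2/2/2; 2/2/0/0; 2/2/0/2; 2/2/2/0; 2/2/2/2
target 0/0/0/0 ∈ {TSO,PSO}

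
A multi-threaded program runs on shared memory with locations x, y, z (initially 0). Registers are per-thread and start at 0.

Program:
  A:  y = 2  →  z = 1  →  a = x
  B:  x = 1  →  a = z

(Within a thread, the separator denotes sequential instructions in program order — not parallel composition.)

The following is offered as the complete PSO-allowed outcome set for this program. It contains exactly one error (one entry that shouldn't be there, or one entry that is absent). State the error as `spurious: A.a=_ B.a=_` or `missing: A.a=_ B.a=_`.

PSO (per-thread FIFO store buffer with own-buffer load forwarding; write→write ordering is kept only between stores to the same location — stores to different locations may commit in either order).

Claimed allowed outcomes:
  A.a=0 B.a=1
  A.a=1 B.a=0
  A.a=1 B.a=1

missing: A.a=0 B.a=0

outcome vector order: (A.a,B.a)
[PSO] allowed = {<0 0> <0 1> <1 0> <1 1>}
PSO∖claimed = {<0 0>}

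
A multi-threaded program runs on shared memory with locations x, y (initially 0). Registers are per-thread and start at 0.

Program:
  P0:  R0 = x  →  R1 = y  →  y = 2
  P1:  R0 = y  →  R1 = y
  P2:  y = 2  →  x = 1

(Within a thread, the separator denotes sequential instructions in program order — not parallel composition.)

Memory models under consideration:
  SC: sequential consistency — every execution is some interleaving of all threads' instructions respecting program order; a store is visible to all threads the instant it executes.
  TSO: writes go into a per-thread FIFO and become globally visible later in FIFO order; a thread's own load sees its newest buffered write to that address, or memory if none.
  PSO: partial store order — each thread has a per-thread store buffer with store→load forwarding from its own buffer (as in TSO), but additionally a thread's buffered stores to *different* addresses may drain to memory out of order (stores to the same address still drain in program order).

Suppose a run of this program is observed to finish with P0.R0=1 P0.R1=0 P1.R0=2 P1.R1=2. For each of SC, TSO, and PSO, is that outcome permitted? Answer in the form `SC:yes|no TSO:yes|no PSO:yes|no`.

outcome vector order: (P0.R0,P0.R1,P1.R0,P1.R1)
SC (9): 0/0/0/0; 0/0/0/2; 0/0/2/2; 0/2/0/0; 0/2/0/2; 0/2/2/2; 1/2/0/0; 1/2/0/2; 1/2/2/2
TSO (9): 0/0/0/0; 0/0/0/2; 0/0/2/2; 0/2/0/0; 0/2/0/2; 0/2/2/2; 1/2/0/0; 1/2/0/2; 1/2/2/2
PSO (12): 0/0/0/0; 0/0/0/2; 0/0/2/2; 0/2/0/0; 0/2/0/2; 0/2/2/2; 1/0/0/0; 1/0/0/2; 1/0/2/2; 1/2/0/0; 1/2/0/2; 1/2/2/2
target 1/0/2/2 ∈ {PSO}

SC:no TSO:no PSO:yes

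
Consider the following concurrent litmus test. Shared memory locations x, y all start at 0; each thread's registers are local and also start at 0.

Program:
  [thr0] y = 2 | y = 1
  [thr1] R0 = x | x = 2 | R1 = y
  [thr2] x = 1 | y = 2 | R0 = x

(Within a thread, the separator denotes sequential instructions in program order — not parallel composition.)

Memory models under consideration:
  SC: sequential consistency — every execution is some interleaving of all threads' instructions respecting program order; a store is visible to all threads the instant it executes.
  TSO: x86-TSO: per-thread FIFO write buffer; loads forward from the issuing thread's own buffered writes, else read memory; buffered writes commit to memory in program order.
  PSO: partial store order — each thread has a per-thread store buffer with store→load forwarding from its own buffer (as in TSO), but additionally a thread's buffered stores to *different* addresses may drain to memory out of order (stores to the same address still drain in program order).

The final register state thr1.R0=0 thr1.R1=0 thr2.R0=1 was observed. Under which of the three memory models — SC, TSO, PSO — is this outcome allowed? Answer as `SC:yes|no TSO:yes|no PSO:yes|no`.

SC:yes TSO:yes PSO:yes

outcome vector order: (thr1.R0,thr1.R1,thr2.R0)
under SC → 0/0/1; 0/0/2; 0/1/1; 0/1/2; 0/2/1; 0/2/2; 1/0/2; 1/1/1; 1/1/2; 1/2/1; 1/2/2
under TSO → 0/0/1; 0/0/2; 0/1/1; 0/1/2; 0/2/1; 0/2/2; 1/0/1; 1/0/2; 1/1/1; 1/1/2; 1/2/1; 1/2/2
under PSO → 0/0/1; 0/0/2; 0/1/1; 0/1/2; 0/2/1; 0/2/2; 1/0/1; 1/0/2; 1/1/1; 1/1/2; 1/2/1; 1/2/2
target 0/0/1 ∈ {SC,TSO,PSO}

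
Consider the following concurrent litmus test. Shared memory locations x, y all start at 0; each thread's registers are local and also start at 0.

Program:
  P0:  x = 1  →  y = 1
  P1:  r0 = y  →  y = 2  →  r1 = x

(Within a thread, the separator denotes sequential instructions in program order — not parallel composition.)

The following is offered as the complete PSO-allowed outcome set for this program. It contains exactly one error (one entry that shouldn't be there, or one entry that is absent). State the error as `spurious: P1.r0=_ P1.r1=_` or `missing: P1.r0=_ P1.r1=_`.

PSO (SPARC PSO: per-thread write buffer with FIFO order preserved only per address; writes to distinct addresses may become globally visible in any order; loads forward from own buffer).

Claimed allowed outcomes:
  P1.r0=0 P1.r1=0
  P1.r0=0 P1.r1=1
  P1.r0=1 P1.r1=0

outcome vector order: (P1.r0,P1.r1)
PSO: 4 outcomes — {00, 01, 10, 11}
PSO∖claimed = {11}

missing: P1.r0=1 P1.r1=1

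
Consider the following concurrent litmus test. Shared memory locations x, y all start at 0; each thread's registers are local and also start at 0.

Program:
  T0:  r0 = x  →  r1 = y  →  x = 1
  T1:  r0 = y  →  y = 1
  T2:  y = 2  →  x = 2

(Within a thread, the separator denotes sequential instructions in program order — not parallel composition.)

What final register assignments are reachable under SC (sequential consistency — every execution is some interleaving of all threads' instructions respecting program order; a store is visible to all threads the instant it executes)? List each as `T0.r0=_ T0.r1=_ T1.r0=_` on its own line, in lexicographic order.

outcome vector order: (T0.r0,T0.r1,T1.r0)
|SC outcomes| = 10

T0.r0=0 T0.r1=0 T1.r0=0
T0.r0=0 T0.r1=0 T1.r0=2
T0.r0=0 T0.r1=1 T1.r0=0
T0.r0=0 T0.r1=1 T1.r0=2
T0.r0=0 T0.r1=2 T1.r0=0
T0.r0=0 T0.r1=2 T1.r0=2
T0.r0=2 T0.r1=1 T1.r0=0
T0.r0=2 T0.r1=1 T1.r0=2
T0.r0=2 T0.r1=2 T1.r0=0
T0.r0=2 T0.r1=2 T1.r0=2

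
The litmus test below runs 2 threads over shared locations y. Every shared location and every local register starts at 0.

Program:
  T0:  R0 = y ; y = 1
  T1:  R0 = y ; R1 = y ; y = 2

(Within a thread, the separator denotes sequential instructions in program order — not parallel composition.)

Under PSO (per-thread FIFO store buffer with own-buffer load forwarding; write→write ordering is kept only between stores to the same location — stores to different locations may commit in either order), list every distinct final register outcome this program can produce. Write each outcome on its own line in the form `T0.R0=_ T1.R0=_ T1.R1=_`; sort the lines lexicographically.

outcome vector order: (T0.R0,T1.R0,T1.R1)
|PSO outcomes| = 4

T0.R0=0 T1.R0=0 T1.R1=0
T0.R0=0 T1.R0=0 T1.R1=1
T0.R0=0 T1.R0=1 T1.R1=1
T0.R0=2 T1.R0=0 T1.R1=0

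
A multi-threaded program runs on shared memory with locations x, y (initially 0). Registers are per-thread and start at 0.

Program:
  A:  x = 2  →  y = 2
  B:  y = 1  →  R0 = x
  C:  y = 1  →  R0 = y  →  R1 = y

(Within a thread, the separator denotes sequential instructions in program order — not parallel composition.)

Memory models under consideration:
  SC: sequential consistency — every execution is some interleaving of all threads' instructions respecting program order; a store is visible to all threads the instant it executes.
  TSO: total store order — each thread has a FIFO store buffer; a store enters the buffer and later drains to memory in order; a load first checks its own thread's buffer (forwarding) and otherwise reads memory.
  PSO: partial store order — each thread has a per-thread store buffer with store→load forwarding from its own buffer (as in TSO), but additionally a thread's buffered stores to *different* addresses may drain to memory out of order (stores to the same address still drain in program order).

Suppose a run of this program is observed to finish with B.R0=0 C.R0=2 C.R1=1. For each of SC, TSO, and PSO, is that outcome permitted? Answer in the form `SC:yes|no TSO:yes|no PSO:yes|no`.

outcome vector order: (B.R0,C.R0,C.R1)
[SC] allowed = {(0,1,1); (0,1,2); (0,2,2); (2,1,1); (2,1,2); (2,2,1); (2,2,2)}
[TSO] allowed = {(0,1,1); (0,1,2); (0,2,1); (0,2,2); (2,1,1); (2,1,2); (2,2,1); (2,2,2)}
[PSO] allowed = {(0,1,1); (0,1,2); (0,2,1); (0,2,2); (2,1,1); (2,1,2); (2,2,1); (2,2,2)}
target (0,2,1) ∈ {TSO,PSO}

SC:no TSO:yes PSO:yes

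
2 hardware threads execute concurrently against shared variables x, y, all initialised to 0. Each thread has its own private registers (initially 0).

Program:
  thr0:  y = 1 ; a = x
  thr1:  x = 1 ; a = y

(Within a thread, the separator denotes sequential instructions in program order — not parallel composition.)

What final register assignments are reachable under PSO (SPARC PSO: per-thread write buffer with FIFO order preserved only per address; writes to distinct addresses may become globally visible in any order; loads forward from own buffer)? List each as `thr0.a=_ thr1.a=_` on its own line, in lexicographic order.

thr0.a=0 thr1.a=0
thr0.a=0 thr1.a=1
thr0.a=1 thr1.a=0
thr0.a=1 thr1.a=1

outcome vector order: (thr0.a,thr1.a)
|PSO outcomes| = 4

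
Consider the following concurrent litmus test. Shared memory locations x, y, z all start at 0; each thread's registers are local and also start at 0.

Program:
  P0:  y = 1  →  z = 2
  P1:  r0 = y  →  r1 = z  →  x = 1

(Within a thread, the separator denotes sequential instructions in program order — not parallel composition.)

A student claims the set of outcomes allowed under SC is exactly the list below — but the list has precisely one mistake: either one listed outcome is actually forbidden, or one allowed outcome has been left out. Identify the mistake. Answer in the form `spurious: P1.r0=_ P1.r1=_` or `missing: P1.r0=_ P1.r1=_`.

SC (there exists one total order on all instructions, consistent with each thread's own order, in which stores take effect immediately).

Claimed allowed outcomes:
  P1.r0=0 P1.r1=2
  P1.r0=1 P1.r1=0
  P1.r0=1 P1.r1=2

missing: P1.r0=0 P1.r1=0

outcome vector order: (P1.r0,P1.r1)
SC: 4 outcomes — {00 02 10 12}
SC∖claimed = {00}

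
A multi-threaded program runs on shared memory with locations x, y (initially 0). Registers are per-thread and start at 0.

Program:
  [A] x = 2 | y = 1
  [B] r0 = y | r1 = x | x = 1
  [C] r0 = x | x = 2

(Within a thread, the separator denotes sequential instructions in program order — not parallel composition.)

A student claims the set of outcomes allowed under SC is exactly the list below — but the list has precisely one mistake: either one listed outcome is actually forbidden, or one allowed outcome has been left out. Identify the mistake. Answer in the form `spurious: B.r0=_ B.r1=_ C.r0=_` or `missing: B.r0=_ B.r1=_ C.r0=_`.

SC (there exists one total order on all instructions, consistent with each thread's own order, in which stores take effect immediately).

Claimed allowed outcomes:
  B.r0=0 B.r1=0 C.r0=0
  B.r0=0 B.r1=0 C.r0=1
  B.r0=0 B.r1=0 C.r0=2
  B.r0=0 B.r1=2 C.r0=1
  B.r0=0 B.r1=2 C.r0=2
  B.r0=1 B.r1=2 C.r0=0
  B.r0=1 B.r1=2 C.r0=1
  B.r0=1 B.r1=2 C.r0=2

outcome vector order: (B.r0,B.r1,C.r0)
under SC → (0,0,0) (0,0,1) (0,0,2) (0,2,0) (0,2,1) (0,2,2) (1,2,0) (1,2,1) (1,2,2)
SC∖claimed = {(0,2,0)}

missing: B.r0=0 B.r1=2 C.r0=0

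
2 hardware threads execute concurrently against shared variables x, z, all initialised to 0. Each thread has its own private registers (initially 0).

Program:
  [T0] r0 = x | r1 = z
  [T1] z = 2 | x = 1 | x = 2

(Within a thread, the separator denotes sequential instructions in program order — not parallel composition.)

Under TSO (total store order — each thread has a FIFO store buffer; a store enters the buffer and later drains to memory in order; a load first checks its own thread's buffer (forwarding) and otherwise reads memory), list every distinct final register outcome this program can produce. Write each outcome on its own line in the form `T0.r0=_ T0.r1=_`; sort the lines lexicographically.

T0.r0=0 T0.r1=0
T0.r0=0 T0.r1=2
T0.r0=1 T0.r1=2
T0.r0=2 T0.r1=2

outcome vector order: (T0.r0,T0.r1)
|TSO outcomes| = 4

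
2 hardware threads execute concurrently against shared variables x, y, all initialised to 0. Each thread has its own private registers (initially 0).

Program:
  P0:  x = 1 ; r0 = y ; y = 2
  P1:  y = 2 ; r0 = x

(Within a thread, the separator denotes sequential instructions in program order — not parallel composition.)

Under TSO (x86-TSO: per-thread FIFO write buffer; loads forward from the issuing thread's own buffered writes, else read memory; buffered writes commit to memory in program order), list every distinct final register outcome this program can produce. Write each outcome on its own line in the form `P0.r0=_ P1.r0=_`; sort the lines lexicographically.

P0.r0=0 P1.r0=0
P0.r0=0 P1.r0=1
P0.r0=2 P1.r0=0
P0.r0=2 P1.r0=1

outcome vector order: (P0.r0,P1.r0)
|TSO outcomes| = 4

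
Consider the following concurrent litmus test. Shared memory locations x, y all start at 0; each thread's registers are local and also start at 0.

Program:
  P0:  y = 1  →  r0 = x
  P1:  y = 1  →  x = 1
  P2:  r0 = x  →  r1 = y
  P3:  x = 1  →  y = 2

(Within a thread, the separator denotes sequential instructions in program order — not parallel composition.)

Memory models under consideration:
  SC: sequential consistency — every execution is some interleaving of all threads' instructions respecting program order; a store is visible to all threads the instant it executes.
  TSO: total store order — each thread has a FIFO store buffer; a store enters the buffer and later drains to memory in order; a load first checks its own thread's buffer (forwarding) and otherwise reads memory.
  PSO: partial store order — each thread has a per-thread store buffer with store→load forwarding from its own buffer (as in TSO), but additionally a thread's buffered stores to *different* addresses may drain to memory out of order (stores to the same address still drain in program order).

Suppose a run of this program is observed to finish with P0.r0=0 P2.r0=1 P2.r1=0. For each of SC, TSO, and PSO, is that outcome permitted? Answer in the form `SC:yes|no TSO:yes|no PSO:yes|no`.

SC:no TSO:yes PSO:yes

outcome vector order: (P0.r0,P2.r0,P2.r1)
[SC] allowed = {000; 001; 002; 011; 012; 100; 101; 102; 110; 111; 112}
[TSO] allowed = {000; 001; 002; 010; 011; 012; 100; 101; 102; 110; 111; 112}
[PSO] allowed = {000; 001; 002; 010; 011; 012; 100; 101; 102; 110; 111; 112}
target 010 ∈ {TSO,PSO}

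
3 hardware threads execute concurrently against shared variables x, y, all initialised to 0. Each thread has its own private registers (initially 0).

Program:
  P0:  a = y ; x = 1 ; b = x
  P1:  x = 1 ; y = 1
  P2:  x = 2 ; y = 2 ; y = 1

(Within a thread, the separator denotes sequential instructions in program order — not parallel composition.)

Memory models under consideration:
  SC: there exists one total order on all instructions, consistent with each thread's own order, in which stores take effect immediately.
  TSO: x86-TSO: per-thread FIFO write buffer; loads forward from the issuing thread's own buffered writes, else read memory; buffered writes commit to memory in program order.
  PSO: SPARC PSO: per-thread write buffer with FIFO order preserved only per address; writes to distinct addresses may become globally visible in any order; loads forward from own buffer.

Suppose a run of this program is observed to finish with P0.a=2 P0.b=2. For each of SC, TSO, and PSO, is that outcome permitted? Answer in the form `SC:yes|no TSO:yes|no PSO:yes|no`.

SC:no TSO:no PSO:yes

outcome vector order: (P0.a,P0.b)
SC (5): 0/1 0/2 1/1 1/2 2/1
TSO (5): 0/1 0/2 1/1 1/2 2/1
PSO (6): 0/1 0/2 1/1 1/2 2/1 2/2
target 2/2 ∈ {PSO}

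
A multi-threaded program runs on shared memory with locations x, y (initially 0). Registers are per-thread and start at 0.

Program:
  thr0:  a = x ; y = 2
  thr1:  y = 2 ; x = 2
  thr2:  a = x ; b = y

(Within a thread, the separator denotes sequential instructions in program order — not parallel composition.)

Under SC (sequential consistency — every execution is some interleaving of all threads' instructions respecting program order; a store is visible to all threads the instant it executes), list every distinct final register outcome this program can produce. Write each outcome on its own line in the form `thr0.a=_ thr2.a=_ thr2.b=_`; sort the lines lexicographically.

thr0.a=0 thr2.a=0 thr2.b=0
thr0.a=0 thr2.a=0 thr2.b=2
thr0.a=0 thr2.a=2 thr2.b=2
thr0.a=2 thr2.a=0 thr2.b=0
thr0.a=2 thr2.a=0 thr2.b=2
thr0.a=2 thr2.a=2 thr2.b=2

outcome vector order: (thr0.a,thr2.a,thr2.b)
|SC outcomes| = 6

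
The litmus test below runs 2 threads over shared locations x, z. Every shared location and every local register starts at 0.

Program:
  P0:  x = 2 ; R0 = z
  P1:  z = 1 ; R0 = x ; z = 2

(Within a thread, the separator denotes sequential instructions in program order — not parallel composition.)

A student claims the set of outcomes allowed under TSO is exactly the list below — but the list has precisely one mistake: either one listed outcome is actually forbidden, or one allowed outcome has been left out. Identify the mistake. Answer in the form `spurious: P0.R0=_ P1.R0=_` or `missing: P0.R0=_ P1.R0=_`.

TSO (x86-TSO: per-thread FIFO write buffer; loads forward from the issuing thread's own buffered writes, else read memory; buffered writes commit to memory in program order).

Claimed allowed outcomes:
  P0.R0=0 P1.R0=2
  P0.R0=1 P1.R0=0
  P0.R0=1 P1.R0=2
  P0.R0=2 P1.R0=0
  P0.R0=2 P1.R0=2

outcome vector order: (P0.R0,P1.R0)
TSO (6): <0 0> <0 2> <1 0> <1 2> <2 0> <2 2>
TSO∖claimed = {<0 0>}

missing: P0.R0=0 P1.R0=0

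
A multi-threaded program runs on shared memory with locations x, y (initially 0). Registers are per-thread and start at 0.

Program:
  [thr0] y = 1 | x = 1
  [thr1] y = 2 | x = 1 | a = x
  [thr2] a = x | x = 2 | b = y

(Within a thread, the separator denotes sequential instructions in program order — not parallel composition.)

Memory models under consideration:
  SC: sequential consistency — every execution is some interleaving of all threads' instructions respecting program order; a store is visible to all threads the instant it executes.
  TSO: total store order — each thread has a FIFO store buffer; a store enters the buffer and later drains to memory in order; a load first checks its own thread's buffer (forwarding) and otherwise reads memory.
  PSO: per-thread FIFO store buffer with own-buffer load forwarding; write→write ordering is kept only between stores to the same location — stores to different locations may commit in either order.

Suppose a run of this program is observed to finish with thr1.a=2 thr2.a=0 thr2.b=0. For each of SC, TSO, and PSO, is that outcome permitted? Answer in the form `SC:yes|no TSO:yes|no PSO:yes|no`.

SC:no TSO:yes PSO:yes

outcome vector order: (thr1.a,thr2.a,thr2.b)
under SC → (1,0,0), (1,0,1), (1,0,2), (1,1,1), (1,1,2), (2,0,1), (2,0,2), (2,1,1), (2,1,2)
under TSO → (1,0,0), (1,0,1), (1,0,2), (1,1,1), (1,1,2), (2,0,0), (2,0,1), (2,0,2), (2,1,1), (2,1,2)
under PSO → (1,0,0), (1,0,1), (1,0,2), (1,1,0), (1,1,1), (1,1,2), (2,0,0), (2,0,1), (2,0,2), (2,1,0), (2,1,1), (2,1,2)
target (2,0,0) ∈ {TSO,PSO}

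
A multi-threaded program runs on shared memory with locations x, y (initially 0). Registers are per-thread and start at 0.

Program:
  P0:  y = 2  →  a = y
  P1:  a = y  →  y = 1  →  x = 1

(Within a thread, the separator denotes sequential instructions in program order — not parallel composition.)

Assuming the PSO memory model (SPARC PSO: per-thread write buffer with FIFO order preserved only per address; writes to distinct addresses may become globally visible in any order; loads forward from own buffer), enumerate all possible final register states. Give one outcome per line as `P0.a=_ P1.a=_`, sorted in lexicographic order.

P0.a=1 P1.a=0
P0.a=1 P1.a=2
P0.a=2 P1.a=0
P0.a=2 P1.a=2

outcome vector order: (P0.a,P1.a)
|PSO outcomes| = 4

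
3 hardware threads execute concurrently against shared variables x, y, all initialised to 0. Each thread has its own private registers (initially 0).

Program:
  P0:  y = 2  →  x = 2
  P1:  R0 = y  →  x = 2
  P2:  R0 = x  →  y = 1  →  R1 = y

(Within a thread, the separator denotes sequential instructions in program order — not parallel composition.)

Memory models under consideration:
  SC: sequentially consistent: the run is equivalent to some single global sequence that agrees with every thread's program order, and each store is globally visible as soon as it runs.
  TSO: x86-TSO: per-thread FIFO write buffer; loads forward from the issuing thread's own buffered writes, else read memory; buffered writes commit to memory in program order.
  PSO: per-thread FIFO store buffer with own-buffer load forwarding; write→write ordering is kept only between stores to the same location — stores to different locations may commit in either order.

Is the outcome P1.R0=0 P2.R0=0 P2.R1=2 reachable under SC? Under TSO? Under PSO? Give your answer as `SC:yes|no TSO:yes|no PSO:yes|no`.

SC:yes TSO:yes PSO:yes

outcome vector order: (P1.R0,P2.R0,P2.R1)
SC: 10 outcomes — {0/0/1, 0/0/2, 0/2/1, 0/2/2, 1/0/1, 1/0/2, 1/2/1, 2/0/1, 2/0/2, 2/2/1}
TSO: 10 outcomes — {0/0/1, 0/0/2, 0/2/1, 0/2/2, 1/0/1, 1/0/2, 1/2/1, 2/0/1, 2/0/2, 2/2/1}
PSO: 12 outcomes — {0/0/1, 0/0/2, 0/2/1, 0/2/2, 1/0/1, 1/0/2, 1/2/1, 1/2/2, 2/0/1, 2/0/2, 2/2/1, 2/2/2}
target 0/0/2 ∈ {SC,TSO,PSO}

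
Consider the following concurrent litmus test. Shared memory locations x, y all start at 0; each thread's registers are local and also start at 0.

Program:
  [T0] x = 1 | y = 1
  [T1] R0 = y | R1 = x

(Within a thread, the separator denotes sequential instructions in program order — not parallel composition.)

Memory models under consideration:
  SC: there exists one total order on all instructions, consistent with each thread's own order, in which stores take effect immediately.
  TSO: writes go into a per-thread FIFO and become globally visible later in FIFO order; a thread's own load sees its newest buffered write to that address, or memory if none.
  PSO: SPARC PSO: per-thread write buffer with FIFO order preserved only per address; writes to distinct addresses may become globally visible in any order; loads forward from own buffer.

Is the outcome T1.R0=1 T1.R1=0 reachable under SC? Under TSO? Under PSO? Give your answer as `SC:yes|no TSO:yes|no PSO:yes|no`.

SC:no TSO:no PSO:yes

outcome vector order: (T1.R0,T1.R1)
[SC] allowed = {00; 01; 11}
[TSO] allowed = {00; 01; 11}
[PSO] allowed = {00; 01; 10; 11}
target 10 ∈ {PSO}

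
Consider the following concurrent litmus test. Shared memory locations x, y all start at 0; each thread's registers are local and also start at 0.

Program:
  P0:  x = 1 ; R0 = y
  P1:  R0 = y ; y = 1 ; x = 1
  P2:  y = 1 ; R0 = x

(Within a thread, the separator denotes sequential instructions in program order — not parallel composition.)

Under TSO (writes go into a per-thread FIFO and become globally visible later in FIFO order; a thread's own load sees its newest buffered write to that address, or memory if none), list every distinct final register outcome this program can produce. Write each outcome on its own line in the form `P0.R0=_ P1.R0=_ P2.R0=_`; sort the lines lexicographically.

P0.R0=0 P1.R0=0 P2.R0=0
P0.R0=0 P1.R0=0 P2.R0=1
P0.R0=0 P1.R0=1 P2.R0=0
P0.R0=0 P1.R0=1 P2.R0=1
P0.R0=1 P1.R0=0 P2.R0=0
P0.R0=1 P1.R0=0 P2.R0=1
P0.R0=1 P1.R0=1 P2.R0=0
P0.R0=1 P1.R0=1 P2.R0=1

outcome vector order: (P0.R0,P1.R0,P2.R0)
|TSO outcomes| = 8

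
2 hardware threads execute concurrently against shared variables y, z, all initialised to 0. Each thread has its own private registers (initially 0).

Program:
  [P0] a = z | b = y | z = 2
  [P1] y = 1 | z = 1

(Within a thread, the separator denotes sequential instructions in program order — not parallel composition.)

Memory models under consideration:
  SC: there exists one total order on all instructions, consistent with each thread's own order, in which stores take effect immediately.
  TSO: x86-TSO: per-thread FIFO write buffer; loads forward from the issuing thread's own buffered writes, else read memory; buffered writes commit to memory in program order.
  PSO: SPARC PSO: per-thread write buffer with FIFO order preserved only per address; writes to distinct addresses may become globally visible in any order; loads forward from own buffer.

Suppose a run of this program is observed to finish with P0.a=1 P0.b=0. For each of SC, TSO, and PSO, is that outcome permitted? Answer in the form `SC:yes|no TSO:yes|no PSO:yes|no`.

SC:no TSO:no PSO:yes

outcome vector order: (P0.a,P0.b)
under SC → 00; 01; 11
under TSO → 00; 01; 11
under PSO → 00; 01; 10; 11
target 10 ∈ {PSO}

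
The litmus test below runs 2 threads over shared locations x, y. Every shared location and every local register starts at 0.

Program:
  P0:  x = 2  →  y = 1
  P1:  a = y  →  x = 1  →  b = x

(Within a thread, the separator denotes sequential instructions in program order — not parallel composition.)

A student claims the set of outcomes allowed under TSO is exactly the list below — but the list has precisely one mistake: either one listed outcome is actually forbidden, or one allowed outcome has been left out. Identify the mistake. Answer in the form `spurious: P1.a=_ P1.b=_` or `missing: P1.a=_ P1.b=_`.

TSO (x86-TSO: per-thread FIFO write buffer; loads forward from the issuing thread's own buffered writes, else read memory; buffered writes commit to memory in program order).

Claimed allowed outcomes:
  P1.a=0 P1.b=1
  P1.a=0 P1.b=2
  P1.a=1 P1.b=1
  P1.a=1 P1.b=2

spurious: P1.a=1 P1.b=2

outcome vector order: (P1.a,P1.b)
TSO (3): (0,1) (0,2) (1,1)
claimed∖TSO = {(1,2)}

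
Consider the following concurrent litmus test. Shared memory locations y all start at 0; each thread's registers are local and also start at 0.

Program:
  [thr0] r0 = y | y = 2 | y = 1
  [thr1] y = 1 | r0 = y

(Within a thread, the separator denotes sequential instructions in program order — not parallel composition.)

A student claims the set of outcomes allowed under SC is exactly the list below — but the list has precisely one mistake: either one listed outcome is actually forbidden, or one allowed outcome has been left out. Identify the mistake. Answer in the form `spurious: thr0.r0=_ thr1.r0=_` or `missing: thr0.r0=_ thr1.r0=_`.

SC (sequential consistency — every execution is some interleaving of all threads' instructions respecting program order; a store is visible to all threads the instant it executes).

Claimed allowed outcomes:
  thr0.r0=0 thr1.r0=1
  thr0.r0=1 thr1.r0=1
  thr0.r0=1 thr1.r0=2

outcome vector order: (thr0.r0,thr1.r0)
[SC] allowed = {01 02 11 12}
SC∖claimed = {02}

missing: thr0.r0=0 thr1.r0=2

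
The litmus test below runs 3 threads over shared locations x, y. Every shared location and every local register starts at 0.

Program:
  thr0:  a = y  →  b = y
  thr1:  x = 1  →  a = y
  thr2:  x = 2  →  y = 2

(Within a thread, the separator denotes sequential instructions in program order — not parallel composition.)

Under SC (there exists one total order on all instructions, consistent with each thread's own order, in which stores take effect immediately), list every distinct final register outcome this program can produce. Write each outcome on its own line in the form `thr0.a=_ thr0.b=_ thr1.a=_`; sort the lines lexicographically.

thr0.a=0 thr0.b=0 thr1.a=0
thr0.a=0 thr0.b=0 thr1.a=2
thr0.a=0 thr0.b=2 thr1.a=0
thr0.a=0 thr0.b=2 thr1.a=2
thr0.a=2 thr0.b=2 thr1.a=0
thr0.a=2 thr0.b=2 thr1.a=2

outcome vector order: (thr0.a,thr0.b,thr1.a)
|SC outcomes| = 6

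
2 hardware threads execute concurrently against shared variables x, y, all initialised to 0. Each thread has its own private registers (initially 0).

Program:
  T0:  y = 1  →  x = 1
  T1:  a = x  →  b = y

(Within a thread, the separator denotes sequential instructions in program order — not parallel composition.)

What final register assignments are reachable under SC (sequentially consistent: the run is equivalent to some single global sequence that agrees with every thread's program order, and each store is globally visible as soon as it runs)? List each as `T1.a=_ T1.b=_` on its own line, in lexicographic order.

outcome vector order: (T1.a,T1.b)
|SC outcomes| = 3

T1.a=0 T1.b=0
T1.a=0 T1.b=1
T1.a=1 T1.b=1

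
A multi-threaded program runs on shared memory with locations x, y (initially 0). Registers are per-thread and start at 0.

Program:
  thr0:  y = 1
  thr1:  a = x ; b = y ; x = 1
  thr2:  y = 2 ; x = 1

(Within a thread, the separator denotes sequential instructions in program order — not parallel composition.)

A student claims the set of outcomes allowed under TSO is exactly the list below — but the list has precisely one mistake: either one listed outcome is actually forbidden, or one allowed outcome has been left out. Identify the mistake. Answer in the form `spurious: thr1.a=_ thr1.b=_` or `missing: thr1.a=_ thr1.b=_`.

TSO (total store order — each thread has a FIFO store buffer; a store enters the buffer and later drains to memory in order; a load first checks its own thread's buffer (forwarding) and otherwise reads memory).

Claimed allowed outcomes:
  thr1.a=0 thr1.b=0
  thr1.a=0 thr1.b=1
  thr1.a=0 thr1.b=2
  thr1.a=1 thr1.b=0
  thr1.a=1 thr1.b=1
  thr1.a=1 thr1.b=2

outcome vector order: (thr1.a,thr1.b)
TSO: 5 outcomes — {(0,0), (0,1), (0,2), (1,1), (1,2)}
claimed∖TSO = {(1,0)}

spurious: thr1.a=1 thr1.b=0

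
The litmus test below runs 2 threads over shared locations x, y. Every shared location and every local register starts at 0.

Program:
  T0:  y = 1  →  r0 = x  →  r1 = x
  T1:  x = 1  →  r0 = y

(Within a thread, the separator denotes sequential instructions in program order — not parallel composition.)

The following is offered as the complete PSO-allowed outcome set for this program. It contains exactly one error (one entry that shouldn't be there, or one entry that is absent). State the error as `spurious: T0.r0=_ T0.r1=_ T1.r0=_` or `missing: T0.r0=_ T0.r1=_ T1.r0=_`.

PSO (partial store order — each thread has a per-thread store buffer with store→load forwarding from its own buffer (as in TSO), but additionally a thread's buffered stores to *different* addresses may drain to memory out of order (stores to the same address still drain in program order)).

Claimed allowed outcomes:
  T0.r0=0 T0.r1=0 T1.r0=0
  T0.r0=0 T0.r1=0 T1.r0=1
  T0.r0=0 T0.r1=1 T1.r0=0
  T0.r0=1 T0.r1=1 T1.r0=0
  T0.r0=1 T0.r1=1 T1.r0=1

missing: T0.r0=0 T0.r1=1 T1.r0=1

outcome vector order: (T0.r0,T0.r1,T1.r0)
PSO (6): (0,0,0); (0,0,1); (0,1,0); (0,1,1); (1,1,0); (1,1,1)
PSO∖claimed = {(0,1,1)}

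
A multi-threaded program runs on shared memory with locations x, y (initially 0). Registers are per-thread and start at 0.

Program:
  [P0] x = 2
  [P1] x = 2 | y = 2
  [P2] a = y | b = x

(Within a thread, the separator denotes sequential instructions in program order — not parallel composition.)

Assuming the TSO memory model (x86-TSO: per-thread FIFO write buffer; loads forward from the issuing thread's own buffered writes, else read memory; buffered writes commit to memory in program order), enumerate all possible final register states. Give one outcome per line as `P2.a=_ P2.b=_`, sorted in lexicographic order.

outcome vector order: (P2.a,P2.b)
|TSO outcomes| = 3

P2.a=0 P2.b=0
P2.a=0 P2.b=2
P2.a=2 P2.b=2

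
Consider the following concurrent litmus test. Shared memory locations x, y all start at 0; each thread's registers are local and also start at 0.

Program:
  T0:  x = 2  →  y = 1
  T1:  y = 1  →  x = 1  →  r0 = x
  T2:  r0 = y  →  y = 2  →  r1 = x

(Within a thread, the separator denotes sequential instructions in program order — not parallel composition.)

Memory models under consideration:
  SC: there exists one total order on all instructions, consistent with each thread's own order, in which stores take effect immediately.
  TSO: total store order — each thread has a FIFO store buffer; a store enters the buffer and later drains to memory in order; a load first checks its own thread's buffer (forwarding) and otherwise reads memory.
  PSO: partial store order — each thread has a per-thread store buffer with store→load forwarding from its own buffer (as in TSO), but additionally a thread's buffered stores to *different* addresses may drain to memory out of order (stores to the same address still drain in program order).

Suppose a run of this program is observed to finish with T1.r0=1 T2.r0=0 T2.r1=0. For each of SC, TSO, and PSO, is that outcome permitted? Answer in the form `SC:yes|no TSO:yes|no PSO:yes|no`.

SC:yes TSO:yes PSO:yes

outcome vector order: (T1.r0,T2.r0,T2.r1)
SC (12): (1,0,0); (1,0,1); (1,0,2); (1,1,0); (1,1,1); (1,1,2); (2,0,0); (2,0,1); (2,0,2); (2,1,0); (2,1,1); (2,1,2)
TSO (12): (1,0,0); (1,0,1); (1,0,2); (1,1,0); (1,1,1); (1,1,2); (2,0,0); (2,0,1); (2,0,2); (2,1,0); (2,1,1); (2,1,2)
PSO (12): (1,0,0); (1,0,1); (1,0,2); (1,1,0); (1,1,1); (1,1,2); (2,0,0); (2,0,1); (2,0,2); (2,1,0); (2,1,1); (2,1,2)
target (1,0,0) ∈ {SC,TSO,PSO}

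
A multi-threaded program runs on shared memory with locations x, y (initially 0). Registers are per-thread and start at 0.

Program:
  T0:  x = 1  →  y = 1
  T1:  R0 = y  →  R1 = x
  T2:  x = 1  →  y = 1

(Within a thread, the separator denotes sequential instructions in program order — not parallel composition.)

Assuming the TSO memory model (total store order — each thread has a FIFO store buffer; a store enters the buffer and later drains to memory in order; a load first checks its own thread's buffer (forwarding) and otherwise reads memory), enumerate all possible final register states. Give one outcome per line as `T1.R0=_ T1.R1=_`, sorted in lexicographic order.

outcome vector order: (T1.R0,T1.R1)
|TSO outcomes| = 3

T1.R0=0 T1.R1=0
T1.R0=0 T1.R1=1
T1.R0=1 T1.R1=1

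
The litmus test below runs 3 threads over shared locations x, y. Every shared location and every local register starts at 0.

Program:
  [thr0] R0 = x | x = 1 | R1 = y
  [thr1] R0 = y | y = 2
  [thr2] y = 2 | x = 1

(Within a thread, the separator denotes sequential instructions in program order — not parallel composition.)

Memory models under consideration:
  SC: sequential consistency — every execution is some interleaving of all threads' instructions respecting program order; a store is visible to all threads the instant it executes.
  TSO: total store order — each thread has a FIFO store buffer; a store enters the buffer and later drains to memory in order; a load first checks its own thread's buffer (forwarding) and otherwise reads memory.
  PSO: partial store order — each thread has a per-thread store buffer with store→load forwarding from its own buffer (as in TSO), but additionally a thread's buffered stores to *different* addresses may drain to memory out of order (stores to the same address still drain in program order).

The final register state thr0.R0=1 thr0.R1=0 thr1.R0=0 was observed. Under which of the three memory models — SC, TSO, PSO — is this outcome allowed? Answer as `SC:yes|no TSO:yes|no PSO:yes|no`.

outcome vector order: (thr0.R0,thr0.R1,thr1.R0)
SC: 6 outcomes — {0/0/0, 0/0/2, 0/2/0, 0/2/2, 1/2/0, 1/2/2}
TSO: 6 outcomes — {0/0/0, 0/0/2, 0/2/0, 0/2/2, 1/2/0, 1/2/2}
PSO: 8 outcomes — {0/0/0, 0/0/2, 0/2/0, 0/2/2, 1/0/0, 1/0/2, 1/2/0, 1/2/2}
target 1/0/0 ∈ {PSO}

SC:no TSO:no PSO:yes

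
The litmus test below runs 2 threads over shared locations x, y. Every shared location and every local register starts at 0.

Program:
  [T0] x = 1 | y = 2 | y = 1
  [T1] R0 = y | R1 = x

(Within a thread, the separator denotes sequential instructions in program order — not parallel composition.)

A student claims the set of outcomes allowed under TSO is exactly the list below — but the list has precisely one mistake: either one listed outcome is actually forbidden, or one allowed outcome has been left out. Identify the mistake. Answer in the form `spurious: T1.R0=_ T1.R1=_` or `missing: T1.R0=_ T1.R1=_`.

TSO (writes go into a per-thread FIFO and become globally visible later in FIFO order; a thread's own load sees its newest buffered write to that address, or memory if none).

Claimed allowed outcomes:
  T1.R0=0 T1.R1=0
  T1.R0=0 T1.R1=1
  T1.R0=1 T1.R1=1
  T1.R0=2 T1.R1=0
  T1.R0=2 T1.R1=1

spurious: T1.R0=2 T1.R1=0

outcome vector order: (T1.R0,T1.R1)
under TSO → (0,0); (0,1); (1,1); (2,1)
claimed∖TSO = {(2,0)}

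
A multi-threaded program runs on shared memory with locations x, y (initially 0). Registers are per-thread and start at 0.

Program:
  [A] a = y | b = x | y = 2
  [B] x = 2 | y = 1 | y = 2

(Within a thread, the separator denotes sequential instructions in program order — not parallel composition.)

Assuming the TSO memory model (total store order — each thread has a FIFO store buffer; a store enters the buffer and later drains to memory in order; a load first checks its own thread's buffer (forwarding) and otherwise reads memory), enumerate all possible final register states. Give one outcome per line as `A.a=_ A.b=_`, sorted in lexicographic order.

A.a=0 A.b=0
A.a=0 A.b=2
A.a=1 A.b=2
A.a=2 A.b=2

outcome vector order: (A.a,A.b)
|TSO outcomes| = 4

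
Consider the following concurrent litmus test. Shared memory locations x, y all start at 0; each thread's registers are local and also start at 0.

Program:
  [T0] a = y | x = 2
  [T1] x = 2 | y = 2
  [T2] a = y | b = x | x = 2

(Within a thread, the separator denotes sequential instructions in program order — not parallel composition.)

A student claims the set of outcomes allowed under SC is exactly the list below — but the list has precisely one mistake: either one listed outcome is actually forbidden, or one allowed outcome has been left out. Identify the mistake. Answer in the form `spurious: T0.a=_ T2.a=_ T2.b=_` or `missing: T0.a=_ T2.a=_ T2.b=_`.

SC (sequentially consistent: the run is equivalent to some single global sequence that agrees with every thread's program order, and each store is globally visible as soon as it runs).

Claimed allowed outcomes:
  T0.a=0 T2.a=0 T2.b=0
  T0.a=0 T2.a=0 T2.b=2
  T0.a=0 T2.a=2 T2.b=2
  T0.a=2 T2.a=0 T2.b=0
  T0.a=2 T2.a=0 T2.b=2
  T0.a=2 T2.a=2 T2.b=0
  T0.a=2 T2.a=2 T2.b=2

spurious: T0.a=2 T2.a=2 T2.b=0

outcome vector order: (T0.a,T2.a,T2.b)
SC (6): 000; 002; 022; 200; 202; 222
claimed∖SC = {220}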